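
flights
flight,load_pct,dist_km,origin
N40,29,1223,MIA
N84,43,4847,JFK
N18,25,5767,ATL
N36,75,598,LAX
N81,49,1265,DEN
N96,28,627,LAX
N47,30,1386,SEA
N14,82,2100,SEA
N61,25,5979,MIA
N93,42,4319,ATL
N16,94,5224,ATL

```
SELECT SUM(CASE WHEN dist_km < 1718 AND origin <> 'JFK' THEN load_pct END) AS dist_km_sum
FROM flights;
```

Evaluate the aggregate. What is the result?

211

flight=N40: ✓ → 29
flight=N84: ✗
flight=N18: ✗
flight=N36: ✓ → 75
flight=N81: ✓ → 49
flight=N96: ✓ → 28
flight=N47: ✓ → 30
flight=N14: ✗
flight=N61: ✗
flight=N93: ✗
flight=N16: ✗
dist_km_sum = 29 + 75 + 49 + 28 + 30 = 211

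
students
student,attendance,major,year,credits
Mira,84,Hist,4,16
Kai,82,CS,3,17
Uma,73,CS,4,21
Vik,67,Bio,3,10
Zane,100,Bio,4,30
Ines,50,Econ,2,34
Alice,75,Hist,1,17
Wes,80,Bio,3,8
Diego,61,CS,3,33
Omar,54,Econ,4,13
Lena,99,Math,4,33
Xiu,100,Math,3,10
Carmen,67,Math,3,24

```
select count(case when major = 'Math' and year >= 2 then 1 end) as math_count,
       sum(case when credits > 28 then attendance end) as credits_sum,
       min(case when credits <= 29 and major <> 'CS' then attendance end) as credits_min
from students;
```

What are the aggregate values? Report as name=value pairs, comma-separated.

math_count=3, credits_sum=310, credits_min=54

[math_count: major = 'Math' and year >= 2]
student=Mira: ✗
student=Kai: ✗
student=Uma: ✗
student=Vik: ✗
student=Zane: ✗
student=Ines: ✗
student=Alice: ✗
student=Wes: ✗
student=Diego: ✗
student=Omar: ✗
student=Lena: ✓ → 1
student=Xiu: ✓ → 1
student=Carmen: ✓ → 1
math_count = COUNT(1, 1, 1) = 3
—
[credits_sum: credits > 28]
student=Mira: ✗
student=Kai: ✗
student=Uma: ✗
student=Vik: ✗
student=Zane: ✓ → 100
student=Ines: ✓ → 50
student=Alice: ✗
student=Wes: ✗
student=Diego: ✓ → 61
student=Omar: ✗
student=Lena: ✓ → 99
student=Xiu: ✗
student=Carmen: ✗
credits_sum = 100 + 50 + 61 + 99 = 310
—
[credits_min: credits <= 29 and major <> 'CS']
student=Mira: ✓ → 84
student=Kai: ✗
student=Uma: ✗
student=Vik: ✓ → 67
student=Zane: ✗
student=Ines: ✗
student=Alice: ✓ → 75
student=Wes: ✓ → 80
student=Diego: ✗
student=Omar: ✓ → 54
student=Lena: ✗
student=Xiu: ✓ → 100
student=Carmen: ✓ → 67
credits_min = MIN(84, 67, 75, 80, 54, 100, 67) = 54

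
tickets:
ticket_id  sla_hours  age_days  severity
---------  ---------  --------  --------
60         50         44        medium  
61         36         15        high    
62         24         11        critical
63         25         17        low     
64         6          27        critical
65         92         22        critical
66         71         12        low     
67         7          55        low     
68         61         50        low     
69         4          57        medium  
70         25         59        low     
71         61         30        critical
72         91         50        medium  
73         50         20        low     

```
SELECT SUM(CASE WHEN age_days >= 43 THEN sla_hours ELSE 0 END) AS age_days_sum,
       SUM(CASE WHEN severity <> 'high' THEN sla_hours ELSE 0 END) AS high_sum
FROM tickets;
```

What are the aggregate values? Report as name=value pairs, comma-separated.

age_days_sum=238, high_sum=567

[age_days_sum: age_days >= 43]
ticket_id=60: ✓ → 50
ticket_id=61: ✗
ticket_id=62: ✗
ticket_id=63: ✗
ticket_id=64: ✗
ticket_id=65: ✗
ticket_id=66: ✗
ticket_id=67: ✓ → 7
ticket_id=68: ✓ → 61
ticket_id=69: ✓ → 4
ticket_id=70: ✓ → 25
ticket_id=71: ✗
ticket_id=72: ✓ → 91
ticket_id=73: ✗
age_days_sum = 50 + 7 + 61 + 4 + 25 + 91 = 238
—
[high_sum: severity <> 'high']
ticket_id=60: ✓ → 50
ticket_id=61: ✗
ticket_id=62: ✓ → 24
ticket_id=63: ✓ → 25
ticket_id=64: ✓ → 6
ticket_id=65: ✓ → 92
ticket_id=66: ✓ → 71
ticket_id=67: ✓ → 7
ticket_id=68: ✓ → 61
ticket_id=69: ✓ → 4
ticket_id=70: ✓ → 25
ticket_id=71: ✓ → 61
ticket_id=72: ✓ → 91
ticket_id=73: ✓ → 50
high_sum = 50 + 24 + 25 + 6 + 92 + 71 + 7 + 61 + 4 + 25 + 61 + 91 + 50 = 567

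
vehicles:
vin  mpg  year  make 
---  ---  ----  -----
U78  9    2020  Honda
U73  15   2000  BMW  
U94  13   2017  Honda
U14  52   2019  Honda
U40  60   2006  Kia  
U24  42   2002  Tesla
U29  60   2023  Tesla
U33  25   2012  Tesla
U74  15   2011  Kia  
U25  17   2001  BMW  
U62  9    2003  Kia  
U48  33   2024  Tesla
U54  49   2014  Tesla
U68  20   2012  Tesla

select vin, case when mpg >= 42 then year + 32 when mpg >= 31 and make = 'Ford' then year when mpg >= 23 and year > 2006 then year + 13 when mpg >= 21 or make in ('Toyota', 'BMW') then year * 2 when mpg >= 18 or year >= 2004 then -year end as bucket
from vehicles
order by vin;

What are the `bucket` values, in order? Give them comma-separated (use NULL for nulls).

2051, 2034, 4002, 2055, 2025, 2038, 2037, 2046, NULL, -2012, 4000, -2011, -2020, -2017

vin=U14: mpg >= 42 → 2051
vin=U24: mpg >= 42 → 2034
vin=U25: mpg >= 21 or make in ('Toyota', 'BMW') → 4002
vin=U29: mpg >= 42 → 2055
vin=U33: mpg >= 23 and year > 2006 → 2025
vin=U40: mpg >= 42 → 2038
vin=U48: mpg >= 23 and year > 2006 → 2037
vin=U54: mpg >= 42 → 2046
vin=U62: (no match → NULL) → NULL
vin=U68: mpg >= 18 or year >= 2004 → -2012
vin=U73: mpg >= 21 or make in ('Toyota', 'BMW') → 4000
vin=U74: mpg >= 18 or year >= 2004 → -2011
vin=U78: mpg >= 18 or year >= 2004 → -2020
vin=U94: mpg >= 18 or year >= 2004 → -2017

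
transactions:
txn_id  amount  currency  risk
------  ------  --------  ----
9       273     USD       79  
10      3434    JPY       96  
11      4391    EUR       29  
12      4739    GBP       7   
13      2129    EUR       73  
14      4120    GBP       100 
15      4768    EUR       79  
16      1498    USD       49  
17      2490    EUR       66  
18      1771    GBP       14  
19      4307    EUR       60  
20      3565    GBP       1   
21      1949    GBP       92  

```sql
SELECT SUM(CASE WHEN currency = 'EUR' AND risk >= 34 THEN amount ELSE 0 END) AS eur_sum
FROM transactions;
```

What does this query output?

13694

txn_id=9: ✗
txn_id=10: ✗
txn_id=11: ✗
txn_id=12: ✗
txn_id=13: ✓ → 2129
txn_id=14: ✗
txn_id=15: ✓ → 4768
txn_id=16: ✗
txn_id=17: ✓ → 2490
txn_id=18: ✗
txn_id=19: ✓ → 4307
txn_id=20: ✗
txn_id=21: ✗
eur_sum = 2129 + 4768 + 2490 + 4307 = 13694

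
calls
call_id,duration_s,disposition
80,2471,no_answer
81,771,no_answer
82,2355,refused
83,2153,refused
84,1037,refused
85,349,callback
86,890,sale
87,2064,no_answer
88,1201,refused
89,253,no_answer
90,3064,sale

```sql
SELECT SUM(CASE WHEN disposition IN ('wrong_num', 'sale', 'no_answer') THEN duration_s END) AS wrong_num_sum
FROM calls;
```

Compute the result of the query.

call_id=80: ✓ → 2471
call_id=81: ✓ → 771
call_id=82: ✗
call_id=83: ✗
call_id=84: ✗
call_id=85: ✗
call_id=86: ✓ → 890
call_id=87: ✓ → 2064
call_id=88: ✗
call_id=89: ✓ → 253
call_id=90: ✓ → 3064
wrong_num_sum = 2471 + 771 + 890 + 2064 + 253 + 3064 = 9513

9513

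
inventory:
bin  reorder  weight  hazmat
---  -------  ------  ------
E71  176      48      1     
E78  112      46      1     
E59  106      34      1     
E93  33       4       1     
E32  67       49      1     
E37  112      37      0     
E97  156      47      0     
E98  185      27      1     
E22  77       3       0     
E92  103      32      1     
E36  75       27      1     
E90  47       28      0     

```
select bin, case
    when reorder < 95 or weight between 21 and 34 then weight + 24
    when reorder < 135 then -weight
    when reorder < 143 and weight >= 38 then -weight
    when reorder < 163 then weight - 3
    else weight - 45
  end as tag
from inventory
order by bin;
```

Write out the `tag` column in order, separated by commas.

bin=E22: reorder < 95 or weight between 21 and 34 → 27
bin=E32: reorder < 95 or weight between 21 and 34 → 73
bin=E36: reorder < 95 or weight between 21 and 34 → 51
bin=E37: reorder < 135 → -37
bin=E59: reorder < 95 or weight between 21 and 34 → 58
bin=E71: ELSE → 3
bin=E78: reorder < 135 → -46
bin=E90: reorder < 95 or weight between 21 and 34 → 52
bin=E92: reorder < 95 or weight between 21 and 34 → 56
bin=E93: reorder < 95 or weight between 21 and 34 → 28
bin=E97: reorder < 163 → 44
bin=E98: reorder < 95 or weight between 21 and 34 → 51

27, 73, 51, -37, 58, 3, -46, 52, 56, 28, 44, 51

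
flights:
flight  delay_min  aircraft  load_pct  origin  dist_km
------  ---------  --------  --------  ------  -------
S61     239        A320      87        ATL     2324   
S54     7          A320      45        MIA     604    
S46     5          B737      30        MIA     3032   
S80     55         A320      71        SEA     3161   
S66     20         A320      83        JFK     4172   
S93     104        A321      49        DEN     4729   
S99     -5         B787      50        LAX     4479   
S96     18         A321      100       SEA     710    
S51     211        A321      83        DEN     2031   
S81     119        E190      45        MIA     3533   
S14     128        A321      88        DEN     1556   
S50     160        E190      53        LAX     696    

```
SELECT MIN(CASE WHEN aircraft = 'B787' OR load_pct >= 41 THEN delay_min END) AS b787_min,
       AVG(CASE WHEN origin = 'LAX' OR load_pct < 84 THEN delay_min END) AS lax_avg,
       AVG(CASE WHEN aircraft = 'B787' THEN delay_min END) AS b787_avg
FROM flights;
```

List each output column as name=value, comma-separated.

[b787_min: aircraft = 'B787' OR load_pct >= 41]
flight=S61: ✓ → 239
flight=S54: ✓ → 7
flight=S46: ✗
flight=S80: ✓ → 55
flight=S66: ✓ → 20
flight=S93: ✓ → 104
flight=S99: ✓ → -5
flight=S96: ✓ → 18
flight=S51: ✓ → 211
flight=S81: ✓ → 119
flight=S14: ✓ → 128
flight=S50: ✓ → 160
b787_min = MIN(239, 7, 55, 20, 104, -5, 18, 211, 119, 128, 160) = -5
—
[lax_avg: origin = 'LAX' OR load_pct < 84]
flight=S61: ✗
flight=S54: ✓ → 7
flight=S46: ✓ → 5
flight=S80: ✓ → 55
flight=S66: ✓ → 20
flight=S93: ✓ → 104
flight=S99: ✓ → -5
flight=S96: ✗
flight=S51: ✓ → 211
flight=S81: ✓ → 119
flight=S14: ✗
flight=S50: ✓ → 160
lax_avg = (7 + 5 + 55 + 20 + 104 + -5 + 211 + 119 + 160) / 9 = 75.1111111111
—
[b787_avg: aircraft = 'B787']
flight=S61: ✗
flight=S54: ✗
flight=S46: ✗
flight=S80: ✗
flight=S66: ✗
flight=S93: ✗
flight=S99: ✓ → -5
flight=S96: ✗
flight=S51: ✗
flight=S81: ✗
flight=S14: ✗
flight=S50: ✗
b787_avg = -5

b787_min=-5, lax_avg=75.1111111111, b787_avg=-5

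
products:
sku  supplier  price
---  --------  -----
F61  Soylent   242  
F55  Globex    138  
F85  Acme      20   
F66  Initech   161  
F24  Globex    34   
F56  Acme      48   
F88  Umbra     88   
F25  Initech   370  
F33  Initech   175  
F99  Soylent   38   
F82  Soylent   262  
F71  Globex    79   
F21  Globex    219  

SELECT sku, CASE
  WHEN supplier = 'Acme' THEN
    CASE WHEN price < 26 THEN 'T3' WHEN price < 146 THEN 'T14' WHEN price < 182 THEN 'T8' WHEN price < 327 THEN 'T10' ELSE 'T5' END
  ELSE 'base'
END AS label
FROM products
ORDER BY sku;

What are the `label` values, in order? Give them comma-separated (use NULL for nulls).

sku=F21: supplier='Globex' → outer ELSE → base
sku=F24: supplier='Globex' → outer ELSE → base
sku=F25: supplier='Initech' → outer ELSE → base
sku=F33: supplier='Initech' → outer ELSE → base
sku=F55: supplier='Globex' → outer ELSE → base
sku=F56: supplier='Acme' → inner[price < 146] → T14
sku=F61: supplier='Soylent' → outer ELSE → base
sku=F66: supplier='Initech' → outer ELSE → base
sku=F71: supplier='Globex' → outer ELSE → base
sku=F82: supplier='Soylent' → outer ELSE → base
sku=F85: supplier='Acme' → inner[price < 26] → T3
sku=F88: supplier='Umbra' → outer ELSE → base
sku=F99: supplier='Soylent' → outer ELSE → base

base, base, base, base, base, T14, base, base, base, base, T3, base, base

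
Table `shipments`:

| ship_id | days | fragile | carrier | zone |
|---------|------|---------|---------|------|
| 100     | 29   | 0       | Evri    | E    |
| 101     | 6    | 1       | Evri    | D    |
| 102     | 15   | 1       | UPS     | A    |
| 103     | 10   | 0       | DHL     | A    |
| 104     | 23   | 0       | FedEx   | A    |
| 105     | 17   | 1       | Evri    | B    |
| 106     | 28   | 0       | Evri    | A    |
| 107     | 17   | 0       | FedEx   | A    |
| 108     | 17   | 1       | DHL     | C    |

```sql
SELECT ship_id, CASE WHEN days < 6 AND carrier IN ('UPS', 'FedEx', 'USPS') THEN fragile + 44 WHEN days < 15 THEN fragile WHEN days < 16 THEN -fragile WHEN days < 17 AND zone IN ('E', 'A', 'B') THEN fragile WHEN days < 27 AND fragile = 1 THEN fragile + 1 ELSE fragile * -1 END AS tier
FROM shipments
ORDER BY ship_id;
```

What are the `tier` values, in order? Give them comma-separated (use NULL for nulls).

ship_id=100: ELSE → 0
ship_id=101: days < 15 → 1
ship_id=102: days < 16 → -1
ship_id=103: days < 15 → 0
ship_id=104: ELSE → 0
ship_id=105: days < 27 AND fragile = 1 → 2
ship_id=106: ELSE → 0
ship_id=107: ELSE → 0
ship_id=108: days < 27 AND fragile = 1 → 2

0, 1, -1, 0, 0, 2, 0, 0, 2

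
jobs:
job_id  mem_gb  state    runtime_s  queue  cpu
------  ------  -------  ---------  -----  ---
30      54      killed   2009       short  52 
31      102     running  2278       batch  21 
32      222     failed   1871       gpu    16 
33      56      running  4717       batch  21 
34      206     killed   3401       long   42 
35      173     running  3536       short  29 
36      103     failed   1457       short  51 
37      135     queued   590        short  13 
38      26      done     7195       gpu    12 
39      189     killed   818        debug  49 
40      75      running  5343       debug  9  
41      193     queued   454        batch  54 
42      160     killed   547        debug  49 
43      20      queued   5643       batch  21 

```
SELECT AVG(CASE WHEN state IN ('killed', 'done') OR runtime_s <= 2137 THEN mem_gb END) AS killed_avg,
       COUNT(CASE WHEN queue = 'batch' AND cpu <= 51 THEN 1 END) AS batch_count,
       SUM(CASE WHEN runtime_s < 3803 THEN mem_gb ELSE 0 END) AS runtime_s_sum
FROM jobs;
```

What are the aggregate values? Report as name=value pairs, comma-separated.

killed_avg=143.1111111111, batch_count=3, runtime_s_sum=1537

[killed_avg: state IN ('killed', 'done') OR runtime_s <= 2137]
job_id=30: ✓ → 54
job_id=31: ✗
job_id=32: ✓ → 222
job_id=33: ✗
job_id=34: ✓ → 206
job_id=35: ✗
job_id=36: ✓ → 103
job_id=37: ✓ → 135
job_id=38: ✓ → 26
job_id=39: ✓ → 189
job_id=40: ✗
job_id=41: ✓ → 193
job_id=42: ✓ → 160
job_id=43: ✗
killed_avg = (54 + 222 + 206 + 103 + 135 + 26 + 189 + 193 + 160) / 9 = 143.1111111111
—
[batch_count: queue = 'batch' AND cpu <= 51]
job_id=30: ✗
job_id=31: ✓ → 1
job_id=32: ✗
job_id=33: ✓ → 1
job_id=34: ✗
job_id=35: ✗
job_id=36: ✗
job_id=37: ✗
job_id=38: ✗
job_id=39: ✗
job_id=40: ✗
job_id=41: ✗
job_id=42: ✗
job_id=43: ✓ → 1
batch_count = COUNT(1, 1, 1) = 3
—
[runtime_s_sum: runtime_s < 3803]
job_id=30: ✓ → 54
job_id=31: ✓ → 102
job_id=32: ✓ → 222
job_id=33: ✗
job_id=34: ✓ → 206
job_id=35: ✓ → 173
job_id=36: ✓ → 103
job_id=37: ✓ → 135
job_id=38: ✗
job_id=39: ✓ → 189
job_id=40: ✗
job_id=41: ✓ → 193
job_id=42: ✓ → 160
job_id=43: ✗
runtime_s_sum = 54 + 102 + 222 + 206 + 173 + 103 + 135 + 189 + 193 + 160 = 1537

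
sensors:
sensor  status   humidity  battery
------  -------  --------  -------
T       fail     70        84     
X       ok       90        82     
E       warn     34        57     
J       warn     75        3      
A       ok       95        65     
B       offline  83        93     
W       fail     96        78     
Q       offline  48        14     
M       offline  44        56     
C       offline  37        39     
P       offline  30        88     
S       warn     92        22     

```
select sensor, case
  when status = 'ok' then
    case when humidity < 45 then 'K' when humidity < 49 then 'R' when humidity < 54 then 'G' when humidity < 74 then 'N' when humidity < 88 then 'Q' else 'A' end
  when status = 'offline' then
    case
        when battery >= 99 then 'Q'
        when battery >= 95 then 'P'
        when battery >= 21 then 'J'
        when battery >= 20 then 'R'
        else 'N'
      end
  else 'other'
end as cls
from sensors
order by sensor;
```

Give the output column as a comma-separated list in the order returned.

sensor=A: status='ok' → inner[ELSE] → A
sensor=B: status='offline' → inner[battery >= 21] → J
sensor=C: status='offline' → inner[battery >= 21] → J
sensor=E: status='warn' → outer ELSE → other
sensor=J: status='warn' → outer ELSE → other
sensor=M: status='offline' → inner[battery >= 21] → J
sensor=P: status='offline' → inner[battery >= 21] → J
sensor=Q: status='offline' → inner[ELSE] → N
sensor=S: status='warn' → outer ELSE → other
sensor=T: status='fail' → outer ELSE → other
sensor=W: status='fail' → outer ELSE → other
sensor=X: status='ok' → inner[ELSE] → A

A, J, J, other, other, J, J, N, other, other, other, A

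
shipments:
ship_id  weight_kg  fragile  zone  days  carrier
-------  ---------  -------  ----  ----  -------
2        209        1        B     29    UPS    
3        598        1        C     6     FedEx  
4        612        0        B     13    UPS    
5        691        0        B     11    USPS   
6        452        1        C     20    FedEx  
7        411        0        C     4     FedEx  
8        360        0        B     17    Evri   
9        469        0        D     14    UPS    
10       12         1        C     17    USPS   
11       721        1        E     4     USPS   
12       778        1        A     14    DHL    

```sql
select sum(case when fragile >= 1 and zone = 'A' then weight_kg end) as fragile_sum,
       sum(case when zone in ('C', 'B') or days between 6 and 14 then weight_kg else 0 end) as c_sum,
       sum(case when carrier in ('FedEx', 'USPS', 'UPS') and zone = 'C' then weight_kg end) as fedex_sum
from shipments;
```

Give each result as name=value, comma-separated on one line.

fragile_sum=778, c_sum=4592, fedex_sum=1473

[fragile_sum: fragile >= 1 and zone = 'A']
ship_id=2: ✗
ship_id=3: ✗
ship_id=4: ✗
ship_id=5: ✗
ship_id=6: ✗
ship_id=7: ✗
ship_id=8: ✗
ship_id=9: ✗
ship_id=10: ✗
ship_id=11: ✗
ship_id=12: ✓ → 778
fragile_sum = 778
—
[c_sum: zone in ('C', 'B') or days between 6 and 14]
ship_id=2: ✓ → 209
ship_id=3: ✓ → 598
ship_id=4: ✓ → 612
ship_id=5: ✓ → 691
ship_id=6: ✓ → 452
ship_id=7: ✓ → 411
ship_id=8: ✓ → 360
ship_id=9: ✓ → 469
ship_id=10: ✓ → 12
ship_id=11: ✗
ship_id=12: ✓ → 778
c_sum = 209 + 598 + 612 + 691 + 452 + 411 + 360 + 469 + 12 + 778 = 4592
—
[fedex_sum: carrier in ('FedEx', 'USPS', 'UPS') and zone = 'C']
ship_id=2: ✗
ship_id=3: ✓ → 598
ship_id=4: ✗
ship_id=5: ✗
ship_id=6: ✓ → 452
ship_id=7: ✓ → 411
ship_id=8: ✗
ship_id=9: ✗
ship_id=10: ✓ → 12
ship_id=11: ✗
ship_id=12: ✗
fedex_sum = 598 + 452 + 411 + 12 = 1473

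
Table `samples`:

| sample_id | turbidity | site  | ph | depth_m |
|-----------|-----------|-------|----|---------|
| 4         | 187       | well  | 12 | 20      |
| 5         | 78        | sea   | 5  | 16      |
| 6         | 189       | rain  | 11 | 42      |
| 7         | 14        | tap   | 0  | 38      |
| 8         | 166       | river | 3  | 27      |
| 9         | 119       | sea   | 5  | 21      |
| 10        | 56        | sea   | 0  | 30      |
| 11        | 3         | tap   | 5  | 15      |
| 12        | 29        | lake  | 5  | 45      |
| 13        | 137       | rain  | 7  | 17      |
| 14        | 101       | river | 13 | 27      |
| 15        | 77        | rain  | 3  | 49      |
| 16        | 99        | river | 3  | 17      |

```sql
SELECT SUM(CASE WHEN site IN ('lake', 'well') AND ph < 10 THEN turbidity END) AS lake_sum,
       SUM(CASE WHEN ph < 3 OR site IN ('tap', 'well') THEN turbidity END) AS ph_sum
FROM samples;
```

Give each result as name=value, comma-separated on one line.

[lake_sum: site IN ('lake', 'well') AND ph < 10]
sample_id=4: ✗
sample_id=5: ✗
sample_id=6: ✗
sample_id=7: ✗
sample_id=8: ✗
sample_id=9: ✗
sample_id=10: ✗
sample_id=11: ✗
sample_id=12: ✓ → 29
sample_id=13: ✗
sample_id=14: ✗
sample_id=15: ✗
sample_id=16: ✗
lake_sum = 29
—
[ph_sum: ph < 3 OR site IN ('tap', 'well')]
sample_id=4: ✓ → 187
sample_id=5: ✗
sample_id=6: ✗
sample_id=7: ✓ → 14
sample_id=8: ✗
sample_id=9: ✗
sample_id=10: ✓ → 56
sample_id=11: ✓ → 3
sample_id=12: ✗
sample_id=13: ✗
sample_id=14: ✗
sample_id=15: ✗
sample_id=16: ✗
ph_sum = 187 + 14 + 56 + 3 = 260

lake_sum=29, ph_sum=260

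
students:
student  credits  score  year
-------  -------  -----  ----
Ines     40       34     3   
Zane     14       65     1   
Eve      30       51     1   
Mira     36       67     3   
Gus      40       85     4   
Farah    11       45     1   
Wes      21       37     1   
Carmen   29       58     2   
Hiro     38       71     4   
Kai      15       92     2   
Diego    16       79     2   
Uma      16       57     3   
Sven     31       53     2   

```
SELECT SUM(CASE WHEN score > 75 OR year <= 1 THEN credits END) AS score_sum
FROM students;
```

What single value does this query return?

student=Ines: ✗
student=Zane: ✓ → 14
student=Eve: ✓ → 30
student=Mira: ✗
student=Gus: ✓ → 40
student=Farah: ✓ → 11
student=Wes: ✓ → 21
student=Carmen: ✗
student=Hiro: ✗
student=Kai: ✓ → 15
student=Diego: ✓ → 16
student=Uma: ✗
student=Sven: ✗
score_sum = 14 + 30 + 40 + 11 + 21 + 15 + 16 = 147

147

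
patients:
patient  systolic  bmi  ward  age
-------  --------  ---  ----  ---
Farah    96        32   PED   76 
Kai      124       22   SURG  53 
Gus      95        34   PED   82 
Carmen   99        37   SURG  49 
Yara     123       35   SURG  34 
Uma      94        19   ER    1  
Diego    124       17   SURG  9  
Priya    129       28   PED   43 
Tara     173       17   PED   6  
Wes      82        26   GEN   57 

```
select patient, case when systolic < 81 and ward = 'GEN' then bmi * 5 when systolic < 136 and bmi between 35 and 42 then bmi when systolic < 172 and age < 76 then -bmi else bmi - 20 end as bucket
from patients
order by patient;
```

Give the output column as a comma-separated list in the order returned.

patient=Carmen: systolic < 136 and bmi between 35 and 42 → 37
patient=Diego: systolic < 172 and age < 76 → -17
patient=Farah: ELSE → 12
patient=Gus: ELSE → 14
patient=Kai: systolic < 172 and age < 76 → -22
patient=Priya: systolic < 172 and age < 76 → -28
patient=Tara: ELSE → -3
patient=Uma: systolic < 172 and age < 76 → -19
patient=Wes: systolic < 172 and age < 76 → -26
patient=Yara: systolic < 136 and bmi between 35 and 42 → 35

37, -17, 12, 14, -22, -28, -3, -19, -26, 35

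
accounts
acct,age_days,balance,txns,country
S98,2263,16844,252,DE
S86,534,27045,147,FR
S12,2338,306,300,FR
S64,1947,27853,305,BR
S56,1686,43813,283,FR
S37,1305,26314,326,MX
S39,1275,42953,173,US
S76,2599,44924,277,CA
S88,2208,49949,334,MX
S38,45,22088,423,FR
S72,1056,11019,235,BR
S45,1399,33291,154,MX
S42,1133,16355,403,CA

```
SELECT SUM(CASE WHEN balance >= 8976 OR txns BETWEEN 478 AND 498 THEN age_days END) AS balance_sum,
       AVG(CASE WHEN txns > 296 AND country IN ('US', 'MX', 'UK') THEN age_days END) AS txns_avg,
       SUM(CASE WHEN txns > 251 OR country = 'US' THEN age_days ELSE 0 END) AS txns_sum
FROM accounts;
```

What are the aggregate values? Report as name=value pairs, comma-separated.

balance_sum=17450, txns_avg=1756.5, txns_sum=16799

[balance_sum: balance >= 8976 OR txns BETWEEN 478 AND 498]
acct=S98: ✓ → 2263
acct=S86: ✓ → 534
acct=S12: ✗
acct=S64: ✓ → 1947
acct=S56: ✓ → 1686
acct=S37: ✓ → 1305
acct=S39: ✓ → 1275
acct=S76: ✓ → 2599
acct=S88: ✓ → 2208
acct=S38: ✓ → 45
acct=S72: ✓ → 1056
acct=S45: ✓ → 1399
acct=S42: ✓ → 1133
balance_sum = 2263 + 534 + 1947 + 1686 + 1305 + 1275 + 2599 + 2208 + 45 + 1056 + 1399 + 1133 = 17450
—
[txns_avg: txns > 296 AND country IN ('US', 'MX', 'UK')]
acct=S98: ✗
acct=S86: ✗
acct=S12: ✗
acct=S64: ✗
acct=S56: ✗
acct=S37: ✓ → 1305
acct=S39: ✗
acct=S76: ✗
acct=S88: ✓ → 2208
acct=S38: ✗
acct=S72: ✗
acct=S45: ✗
acct=S42: ✗
txns_avg = (1305 + 2208) / 2 = 1756.5
—
[txns_sum: txns > 251 OR country = 'US']
acct=S98: ✓ → 2263
acct=S86: ✗
acct=S12: ✓ → 2338
acct=S64: ✓ → 1947
acct=S56: ✓ → 1686
acct=S37: ✓ → 1305
acct=S39: ✓ → 1275
acct=S76: ✓ → 2599
acct=S88: ✓ → 2208
acct=S38: ✓ → 45
acct=S72: ✗
acct=S45: ✗
acct=S42: ✓ → 1133
txns_sum = 2263 + 2338 + 1947 + 1686 + 1305 + 1275 + 2599 + 2208 + 45 + 1133 = 16799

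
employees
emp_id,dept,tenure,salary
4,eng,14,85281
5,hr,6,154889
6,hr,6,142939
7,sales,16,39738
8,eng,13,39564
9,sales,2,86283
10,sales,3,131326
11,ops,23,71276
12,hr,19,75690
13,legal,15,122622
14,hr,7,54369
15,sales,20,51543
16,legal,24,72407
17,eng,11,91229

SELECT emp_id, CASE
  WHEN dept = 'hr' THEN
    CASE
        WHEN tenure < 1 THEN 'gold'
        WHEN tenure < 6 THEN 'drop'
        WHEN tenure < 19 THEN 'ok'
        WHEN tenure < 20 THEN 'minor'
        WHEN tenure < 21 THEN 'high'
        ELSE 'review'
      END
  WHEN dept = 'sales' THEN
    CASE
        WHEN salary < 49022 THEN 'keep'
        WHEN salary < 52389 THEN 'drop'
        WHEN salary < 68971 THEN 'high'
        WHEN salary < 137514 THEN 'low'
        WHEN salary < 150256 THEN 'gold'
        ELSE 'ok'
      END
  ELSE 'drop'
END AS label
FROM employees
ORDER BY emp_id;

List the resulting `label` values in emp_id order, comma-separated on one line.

emp_id=4: dept='eng' → outer ELSE → drop
emp_id=5: dept='hr' → inner[tenure < 19] → ok
emp_id=6: dept='hr' → inner[tenure < 19] → ok
emp_id=7: dept='sales' → inner[salary < 49022] → keep
emp_id=8: dept='eng' → outer ELSE → drop
emp_id=9: dept='sales' → inner[salary < 137514] → low
emp_id=10: dept='sales' → inner[salary < 137514] → low
emp_id=11: dept='ops' → outer ELSE → drop
emp_id=12: dept='hr' → inner[tenure < 20] → minor
emp_id=13: dept='legal' → outer ELSE → drop
emp_id=14: dept='hr' → inner[tenure < 19] → ok
emp_id=15: dept='sales' → inner[salary < 52389] → drop
emp_id=16: dept='legal' → outer ELSE → drop
emp_id=17: dept='eng' → outer ELSE → drop

drop, ok, ok, keep, drop, low, low, drop, minor, drop, ok, drop, drop, drop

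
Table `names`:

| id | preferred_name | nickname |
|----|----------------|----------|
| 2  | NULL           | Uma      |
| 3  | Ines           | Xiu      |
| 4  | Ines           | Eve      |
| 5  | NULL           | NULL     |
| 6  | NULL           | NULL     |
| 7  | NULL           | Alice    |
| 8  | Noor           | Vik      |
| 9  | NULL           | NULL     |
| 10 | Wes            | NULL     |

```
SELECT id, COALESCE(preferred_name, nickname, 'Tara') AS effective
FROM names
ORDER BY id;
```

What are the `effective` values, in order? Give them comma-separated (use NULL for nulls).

Uma, Ines, Ines, Tara, Tara, Alice, Noor, Tara, Wes

id=2: preferred_name=NULL, nickname=Uma → Uma
id=3: preferred_name=Ines → Ines
id=4: preferred_name=Ines → Ines
id=5: preferred_name=NULL, nickname=NULL, → literal Tara → Tara
id=6: preferred_name=NULL, nickname=NULL, → literal Tara → Tara
id=7: preferred_name=NULL, nickname=Alice → Alice
id=8: preferred_name=Noor → Noor
id=9: preferred_name=NULL, nickname=NULL, → literal Tara → Tara
id=10: preferred_name=Wes → Wes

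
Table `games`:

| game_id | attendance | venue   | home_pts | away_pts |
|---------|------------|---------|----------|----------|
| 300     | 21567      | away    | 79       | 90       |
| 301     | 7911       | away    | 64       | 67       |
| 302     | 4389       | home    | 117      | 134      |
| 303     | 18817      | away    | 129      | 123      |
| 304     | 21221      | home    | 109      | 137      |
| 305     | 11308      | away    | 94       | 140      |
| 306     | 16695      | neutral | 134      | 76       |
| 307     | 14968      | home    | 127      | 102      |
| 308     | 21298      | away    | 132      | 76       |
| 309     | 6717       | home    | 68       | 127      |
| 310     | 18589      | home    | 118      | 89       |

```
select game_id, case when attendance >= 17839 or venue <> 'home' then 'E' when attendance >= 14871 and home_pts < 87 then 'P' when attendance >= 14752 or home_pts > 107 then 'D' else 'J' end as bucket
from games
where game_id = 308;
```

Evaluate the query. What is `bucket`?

E

game_id = 308: attendance=21298, venue=away, home_pts=132, away_pts=76.
attendance >= 17839 or venue <> 'home' → true → E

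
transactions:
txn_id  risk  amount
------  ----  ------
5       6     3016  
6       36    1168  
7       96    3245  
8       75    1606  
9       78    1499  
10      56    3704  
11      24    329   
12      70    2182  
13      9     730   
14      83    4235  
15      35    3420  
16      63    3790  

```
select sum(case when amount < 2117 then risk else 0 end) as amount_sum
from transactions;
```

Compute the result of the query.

222

txn_id=5: ✗
txn_id=6: ✓ → 36
txn_id=7: ✗
txn_id=8: ✓ → 75
txn_id=9: ✓ → 78
txn_id=10: ✗
txn_id=11: ✓ → 24
txn_id=12: ✗
txn_id=13: ✓ → 9
txn_id=14: ✗
txn_id=15: ✗
txn_id=16: ✗
amount_sum = 36 + 75 + 78 + 24 + 9 = 222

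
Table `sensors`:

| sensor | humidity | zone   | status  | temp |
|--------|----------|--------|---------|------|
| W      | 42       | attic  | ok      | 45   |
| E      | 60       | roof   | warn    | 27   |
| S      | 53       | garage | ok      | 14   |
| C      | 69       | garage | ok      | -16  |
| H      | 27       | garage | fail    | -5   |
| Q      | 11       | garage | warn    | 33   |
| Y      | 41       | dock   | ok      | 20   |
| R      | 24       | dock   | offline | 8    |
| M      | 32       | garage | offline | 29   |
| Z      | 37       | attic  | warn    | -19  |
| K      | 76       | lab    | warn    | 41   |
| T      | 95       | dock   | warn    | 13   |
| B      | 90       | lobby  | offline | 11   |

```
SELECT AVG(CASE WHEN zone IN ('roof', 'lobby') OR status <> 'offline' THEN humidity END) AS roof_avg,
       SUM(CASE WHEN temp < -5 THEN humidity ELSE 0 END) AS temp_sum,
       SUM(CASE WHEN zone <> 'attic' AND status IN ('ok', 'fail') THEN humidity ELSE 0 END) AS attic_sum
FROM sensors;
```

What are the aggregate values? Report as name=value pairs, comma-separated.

[roof_avg: zone IN ('roof', 'lobby') OR status <> 'offline']
sensor=W: ✓ → 42
sensor=E: ✓ → 60
sensor=S: ✓ → 53
sensor=C: ✓ → 69
sensor=H: ✓ → 27
sensor=Q: ✓ → 11
sensor=Y: ✓ → 41
sensor=R: ✗
sensor=M: ✗
sensor=Z: ✓ → 37
sensor=K: ✓ → 76
sensor=T: ✓ → 95
sensor=B: ✓ → 90
roof_avg = (42 + 60 + 53 + 69 + 27 + 11 + 41 + 37 + 76 + 95 + 90) / 11 = 54.6363636364
—
[temp_sum: temp < -5]
sensor=W: ✗
sensor=E: ✗
sensor=S: ✗
sensor=C: ✓ → 69
sensor=H: ✗
sensor=Q: ✗
sensor=Y: ✗
sensor=R: ✗
sensor=M: ✗
sensor=Z: ✓ → 37
sensor=K: ✗
sensor=T: ✗
sensor=B: ✗
temp_sum = 69 + 37 = 106
—
[attic_sum: zone <> 'attic' AND status IN ('ok', 'fail')]
sensor=W: ✗
sensor=E: ✗
sensor=S: ✓ → 53
sensor=C: ✓ → 69
sensor=H: ✓ → 27
sensor=Q: ✗
sensor=Y: ✓ → 41
sensor=R: ✗
sensor=M: ✗
sensor=Z: ✗
sensor=K: ✗
sensor=T: ✗
sensor=B: ✗
attic_sum = 53 + 69 + 27 + 41 = 190

roof_avg=54.6363636364, temp_sum=106, attic_sum=190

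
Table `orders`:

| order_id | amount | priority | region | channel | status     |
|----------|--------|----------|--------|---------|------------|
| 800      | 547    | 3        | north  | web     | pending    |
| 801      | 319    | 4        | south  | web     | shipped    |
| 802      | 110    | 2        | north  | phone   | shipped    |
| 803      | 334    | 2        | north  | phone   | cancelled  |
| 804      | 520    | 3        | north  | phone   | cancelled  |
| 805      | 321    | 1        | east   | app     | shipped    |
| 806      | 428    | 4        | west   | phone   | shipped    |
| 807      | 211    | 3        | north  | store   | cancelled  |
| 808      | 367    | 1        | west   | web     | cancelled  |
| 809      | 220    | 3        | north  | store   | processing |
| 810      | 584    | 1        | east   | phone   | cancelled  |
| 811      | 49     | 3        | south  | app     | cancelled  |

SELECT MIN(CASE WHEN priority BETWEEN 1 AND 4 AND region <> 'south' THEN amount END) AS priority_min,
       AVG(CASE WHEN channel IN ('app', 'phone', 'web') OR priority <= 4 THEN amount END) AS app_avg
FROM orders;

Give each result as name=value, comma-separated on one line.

[priority_min: priority BETWEEN 1 AND 4 AND region <> 'south']
order_id=800: ✓ → 547
order_id=801: ✗
order_id=802: ✓ → 110
order_id=803: ✓ → 334
order_id=804: ✓ → 520
order_id=805: ✓ → 321
order_id=806: ✓ → 428
order_id=807: ✓ → 211
order_id=808: ✓ → 367
order_id=809: ✓ → 220
order_id=810: ✓ → 584
order_id=811: ✗
priority_min = MIN(547, 110, 334, 520, 321, 428, 211, 367, 220, 584) = 110
—
[app_avg: channel IN ('app', 'phone', 'web') OR priority <= 4]
order_id=800: ✓ → 547
order_id=801: ✓ → 319
order_id=802: ✓ → 110
order_id=803: ✓ → 334
order_id=804: ✓ → 520
order_id=805: ✓ → 321
order_id=806: ✓ → 428
order_id=807: ✓ → 211
order_id=808: ✓ → 367
order_id=809: ✓ → 220
order_id=810: ✓ → 584
order_id=811: ✓ → 49
app_avg = (547 + 319 + 110 + 334 + 520 + 321 + 428 + 211 + 367 + 220 + 584 + 49) / 12 = 334.1666666667

priority_min=110, app_avg=334.1666666667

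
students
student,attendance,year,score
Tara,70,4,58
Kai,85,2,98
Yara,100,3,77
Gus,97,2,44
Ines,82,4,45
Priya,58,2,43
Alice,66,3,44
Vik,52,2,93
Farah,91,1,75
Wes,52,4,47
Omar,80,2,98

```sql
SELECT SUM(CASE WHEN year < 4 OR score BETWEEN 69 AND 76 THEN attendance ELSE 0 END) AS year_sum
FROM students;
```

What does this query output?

629

student=Tara: ✗
student=Kai: ✓ → 85
student=Yara: ✓ → 100
student=Gus: ✓ → 97
student=Ines: ✗
student=Priya: ✓ → 58
student=Alice: ✓ → 66
student=Vik: ✓ → 52
student=Farah: ✓ → 91
student=Wes: ✗
student=Omar: ✓ → 80
year_sum = 85 + 100 + 97 + 58 + 66 + 52 + 91 + 80 = 629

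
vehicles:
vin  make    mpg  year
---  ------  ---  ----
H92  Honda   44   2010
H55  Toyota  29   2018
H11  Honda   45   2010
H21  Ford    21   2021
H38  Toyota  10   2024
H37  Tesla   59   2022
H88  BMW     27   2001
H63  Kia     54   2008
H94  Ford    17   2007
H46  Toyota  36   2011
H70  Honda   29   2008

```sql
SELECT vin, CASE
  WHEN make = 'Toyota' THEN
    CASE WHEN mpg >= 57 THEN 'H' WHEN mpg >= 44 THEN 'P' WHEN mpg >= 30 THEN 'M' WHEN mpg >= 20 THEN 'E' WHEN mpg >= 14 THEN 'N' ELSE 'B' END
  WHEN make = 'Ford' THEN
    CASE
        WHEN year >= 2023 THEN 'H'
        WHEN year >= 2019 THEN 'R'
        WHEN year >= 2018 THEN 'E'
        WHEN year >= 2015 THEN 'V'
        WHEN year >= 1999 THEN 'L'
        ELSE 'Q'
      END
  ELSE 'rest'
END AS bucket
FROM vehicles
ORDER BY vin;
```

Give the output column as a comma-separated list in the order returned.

rest, R, rest, B, M, E, rest, rest, rest, rest, L

vin=H11: make='Honda' → outer ELSE → rest
vin=H21: make='Ford' → inner[year >= 2019] → R
vin=H37: make='Tesla' → outer ELSE → rest
vin=H38: make='Toyota' → inner[ELSE] → B
vin=H46: make='Toyota' → inner[mpg >= 30] → M
vin=H55: make='Toyota' → inner[mpg >= 20] → E
vin=H63: make='Kia' → outer ELSE → rest
vin=H70: make='Honda' → outer ELSE → rest
vin=H88: make='BMW' → outer ELSE → rest
vin=H92: make='Honda' → outer ELSE → rest
vin=H94: make='Ford' → inner[year >= 1999] → L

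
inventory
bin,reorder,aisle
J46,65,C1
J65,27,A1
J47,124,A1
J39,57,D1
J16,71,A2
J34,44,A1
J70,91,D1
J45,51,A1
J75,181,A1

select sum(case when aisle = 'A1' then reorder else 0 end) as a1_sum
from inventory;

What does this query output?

bin=J46: ✗
bin=J65: ✓ → 27
bin=J47: ✓ → 124
bin=J39: ✗
bin=J16: ✗
bin=J34: ✓ → 44
bin=J70: ✗
bin=J45: ✓ → 51
bin=J75: ✓ → 181
a1_sum = 27 + 124 + 44 + 51 + 181 = 427

427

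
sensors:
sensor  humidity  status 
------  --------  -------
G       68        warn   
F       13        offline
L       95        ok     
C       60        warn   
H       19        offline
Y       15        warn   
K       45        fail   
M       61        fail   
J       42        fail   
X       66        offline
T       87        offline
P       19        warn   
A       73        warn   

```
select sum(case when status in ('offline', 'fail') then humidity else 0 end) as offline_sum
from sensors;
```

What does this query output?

sensor=G: ✗
sensor=F: ✓ → 13
sensor=L: ✗
sensor=C: ✗
sensor=H: ✓ → 19
sensor=Y: ✗
sensor=K: ✓ → 45
sensor=M: ✓ → 61
sensor=J: ✓ → 42
sensor=X: ✓ → 66
sensor=T: ✓ → 87
sensor=P: ✗
sensor=A: ✗
offline_sum = 13 + 19 + 45 + 61 + 42 + 66 + 87 = 333

333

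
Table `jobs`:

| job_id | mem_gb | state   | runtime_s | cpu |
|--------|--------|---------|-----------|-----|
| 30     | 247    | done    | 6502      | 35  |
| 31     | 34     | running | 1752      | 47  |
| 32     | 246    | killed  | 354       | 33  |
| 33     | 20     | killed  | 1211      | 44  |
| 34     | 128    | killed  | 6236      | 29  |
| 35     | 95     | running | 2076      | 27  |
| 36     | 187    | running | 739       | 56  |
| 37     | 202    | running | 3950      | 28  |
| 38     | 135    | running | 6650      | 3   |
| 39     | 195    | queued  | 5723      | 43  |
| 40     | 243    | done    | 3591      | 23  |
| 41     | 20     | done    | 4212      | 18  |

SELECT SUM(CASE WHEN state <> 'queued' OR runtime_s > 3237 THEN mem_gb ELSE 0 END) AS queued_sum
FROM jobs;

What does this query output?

1752

job_id=30: ✓ → 247
job_id=31: ✓ → 34
job_id=32: ✓ → 246
job_id=33: ✓ → 20
job_id=34: ✓ → 128
job_id=35: ✓ → 95
job_id=36: ✓ → 187
job_id=37: ✓ → 202
job_id=38: ✓ → 135
job_id=39: ✓ → 195
job_id=40: ✓ → 243
job_id=41: ✓ → 20
queued_sum = 247 + 34 + 246 + 20 + 128 + 95 + 187 + 202 + 135 + 195 + 243 + 20 = 1752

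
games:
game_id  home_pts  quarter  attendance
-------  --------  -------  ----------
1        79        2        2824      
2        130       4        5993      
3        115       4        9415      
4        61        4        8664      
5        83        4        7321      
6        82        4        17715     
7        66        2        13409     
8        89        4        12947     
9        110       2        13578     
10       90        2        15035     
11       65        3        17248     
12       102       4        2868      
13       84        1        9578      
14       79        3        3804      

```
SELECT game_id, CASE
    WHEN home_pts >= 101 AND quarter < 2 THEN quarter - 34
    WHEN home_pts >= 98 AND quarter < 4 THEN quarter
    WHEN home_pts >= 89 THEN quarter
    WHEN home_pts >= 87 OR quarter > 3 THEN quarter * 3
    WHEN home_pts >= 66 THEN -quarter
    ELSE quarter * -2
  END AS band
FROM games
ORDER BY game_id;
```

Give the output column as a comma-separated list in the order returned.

-2, 4, 4, 12, 12, 12, -2, 4, 2, 2, -6, 4, -1, -3

game_id=1: home_pts >= 66 → -2
game_id=2: home_pts >= 89 → 4
game_id=3: home_pts >= 89 → 4
game_id=4: home_pts >= 87 OR quarter > 3 → 12
game_id=5: home_pts >= 87 OR quarter > 3 → 12
game_id=6: home_pts >= 87 OR quarter > 3 → 12
game_id=7: home_pts >= 66 → -2
game_id=8: home_pts >= 89 → 4
game_id=9: home_pts >= 98 AND quarter < 4 → 2
game_id=10: home_pts >= 89 → 2
game_id=11: ELSE → -6
game_id=12: home_pts >= 89 → 4
game_id=13: home_pts >= 66 → -1
game_id=14: home_pts >= 66 → -3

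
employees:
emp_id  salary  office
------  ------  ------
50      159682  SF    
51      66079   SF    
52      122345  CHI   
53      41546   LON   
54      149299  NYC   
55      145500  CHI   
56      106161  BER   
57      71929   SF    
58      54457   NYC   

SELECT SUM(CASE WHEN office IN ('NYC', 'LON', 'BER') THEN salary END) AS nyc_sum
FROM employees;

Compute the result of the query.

emp_id=50: ✗
emp_id=51: ✗
emp_id=52: ✗
emp_id=53: ✓ → 41546
emp_id=54: ✓ → 149299
emp_id=55: ✗
emp_id=56: ✓ → 106161
emp_id=57: ✗
emp_id=58: ✓ → 54457
nyc_sum = 41546 + 149299 + 106161 + 54457 = 351463

351463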